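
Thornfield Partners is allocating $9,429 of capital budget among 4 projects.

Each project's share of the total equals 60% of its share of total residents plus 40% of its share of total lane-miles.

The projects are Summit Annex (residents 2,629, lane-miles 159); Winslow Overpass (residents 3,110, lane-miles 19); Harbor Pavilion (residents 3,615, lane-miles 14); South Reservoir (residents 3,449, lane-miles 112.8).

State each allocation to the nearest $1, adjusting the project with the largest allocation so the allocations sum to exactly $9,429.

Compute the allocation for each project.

Summit Annex: $3,129 | Winslow Overpass: $1,609 | Harbor Pavilion: $1,771 | South Reservoir: $2,920

Totals — residents 12,803, lane-miles 304.8.
Blended shares (60% residents + 40% lane-miles): Summit Annex 0.3319; Winslow Overpass 0.1707; Harbor Pavilion 0.1878; South Reservoir 0.3097.
Proportional shares: Summit Annex 3,129.17; Winslow Overpass 1,609.36; Harbor Pavilion 1,770.64; South Reservoir 2,919.84.
Rounded to nearest $1: Summit Annex $3,129; Winslow Overpass $1,609; Harbor Pavilion $1,771; South Reservoir $2,920. Sum = $9,429.
Rounded total matches; no reconciliation needed.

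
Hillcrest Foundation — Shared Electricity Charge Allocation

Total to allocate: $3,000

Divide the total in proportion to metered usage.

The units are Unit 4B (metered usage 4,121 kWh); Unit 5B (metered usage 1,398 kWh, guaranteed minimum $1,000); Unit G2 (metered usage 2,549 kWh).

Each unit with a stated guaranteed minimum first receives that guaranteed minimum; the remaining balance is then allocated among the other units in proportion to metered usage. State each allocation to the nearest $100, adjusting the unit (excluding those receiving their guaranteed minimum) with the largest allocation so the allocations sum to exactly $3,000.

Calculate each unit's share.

Unit 4B: $1,200 | Unit 5B: $1,000 | Unit G2: $800

Minimums first: Unit 5B $1,000. Remaining pool $2,000.
Remaining pool split over remaining metered usage 6,670: Unit 4B 1,235.68 → $1,200; Unit G2 764.32 → $800.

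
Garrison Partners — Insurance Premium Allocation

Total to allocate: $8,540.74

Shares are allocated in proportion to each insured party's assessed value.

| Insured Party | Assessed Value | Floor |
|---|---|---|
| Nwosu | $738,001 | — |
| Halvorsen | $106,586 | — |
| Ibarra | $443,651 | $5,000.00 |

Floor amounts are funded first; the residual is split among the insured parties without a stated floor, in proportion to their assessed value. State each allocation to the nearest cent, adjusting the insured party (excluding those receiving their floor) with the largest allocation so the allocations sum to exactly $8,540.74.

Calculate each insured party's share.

Minimums first: Ibarra $5,000.00. Residual $3,540.74.
Residual split over remaining assessed value 844,587: Nwosu 3,093.9023 → $3,093.90; Halvorsen 446.8377 → $446.84.

Nwosu: $3,093.90; Halvorsen: $446.84; Ibarra: $5,000.00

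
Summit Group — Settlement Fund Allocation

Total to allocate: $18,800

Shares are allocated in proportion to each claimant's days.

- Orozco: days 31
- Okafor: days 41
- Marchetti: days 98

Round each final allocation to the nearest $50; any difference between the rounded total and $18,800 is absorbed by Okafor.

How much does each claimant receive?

Sum of days: 170.
Pro-rata amounts: Orozco 31/170 × $18,800 = 3,428.24; Okafor 41/170 × $18,800 = 4,534.12; Marchetti 98/170 × $18,800 = 10,837.65.
At nearest $50: Orozco $3,450; Okafor $4,550; Marchetti $10,850. Sum = $18,850.
Difference $18,800 − $18,850 = −$50 applied to Okafor: Okafor becomes $4,500.

Orozco: $3,450; Okafor: $4,500; Marchetti: $10,850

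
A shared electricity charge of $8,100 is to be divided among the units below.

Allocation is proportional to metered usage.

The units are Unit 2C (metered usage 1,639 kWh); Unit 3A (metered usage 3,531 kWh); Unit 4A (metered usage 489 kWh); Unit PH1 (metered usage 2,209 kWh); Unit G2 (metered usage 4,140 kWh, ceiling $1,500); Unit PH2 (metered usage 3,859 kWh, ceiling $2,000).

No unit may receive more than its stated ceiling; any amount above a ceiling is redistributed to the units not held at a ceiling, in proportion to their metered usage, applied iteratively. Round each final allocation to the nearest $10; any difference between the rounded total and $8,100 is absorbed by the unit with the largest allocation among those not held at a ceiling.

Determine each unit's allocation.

Unit 2C: $960 · Unit 3A: $2,060 · Unit 4A: $290 · Unit PH1: $1,290 · Unit G2: $1,500 · Unit PH2: $2,000

Total metered usage = 15,867.
Pro-rata shares before constraints: Unit 2C 836.70; Unit 3A 1,802.55; Unit 4A 249.63; Unit PH1 1,127.68; Unit G2 2,113.44; Unit PH2 1,969.99.
Capped: Unit G2 ($1,500); remaining pool $6,600 reallocated over remaining metered usage 11,727.
Capped: Unit PH2 ($2,000); remaining pool $4,600 reallocated over remaining metered usage 7,868.
Shares after redistribution: Unit 2C 958.24 → $960; Unit 3A 2,064.39 → $2,060; Unit 4A 285.89 → $290; Unit PH1 1,291.48 → $1,290.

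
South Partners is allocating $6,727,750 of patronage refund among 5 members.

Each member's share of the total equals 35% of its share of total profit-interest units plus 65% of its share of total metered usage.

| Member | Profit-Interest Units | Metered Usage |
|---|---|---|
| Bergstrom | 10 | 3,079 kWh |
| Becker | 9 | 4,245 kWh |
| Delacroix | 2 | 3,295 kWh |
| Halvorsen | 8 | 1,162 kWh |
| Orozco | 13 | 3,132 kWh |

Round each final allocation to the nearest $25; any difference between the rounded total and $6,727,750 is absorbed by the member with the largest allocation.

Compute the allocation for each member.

Bergstrom: $1,463,525 · Becker: $1,749,375 · Delacroix: $1,078,350 · Halvorsen: $789,250 · Orozco: $1,647,250

Profit-interest units total 42; metered usage total 14,913.
Composite weights (35% profit-interest units + 65% metered usage): Bergstrom 0.2175; Becker 0.2600; Delacroix 0.1603; Halvorsen 0.1173; Orozco 0.2448.
Proportional shares: Bergstrom 1,463,521.34; Becker 1,749,370.64; Delacroix 1,078,343.78; Halvorsen 789,257.60; Orozco 1,647,256.63.
After rounding ($25): Bergstrom $1,463,525; Becker $1,749,375; Delacroix $1,078,350; Halvorsen $789,250; Orozco $1,647,250. Sum = $6,727,750.
No rounding difference to absorb.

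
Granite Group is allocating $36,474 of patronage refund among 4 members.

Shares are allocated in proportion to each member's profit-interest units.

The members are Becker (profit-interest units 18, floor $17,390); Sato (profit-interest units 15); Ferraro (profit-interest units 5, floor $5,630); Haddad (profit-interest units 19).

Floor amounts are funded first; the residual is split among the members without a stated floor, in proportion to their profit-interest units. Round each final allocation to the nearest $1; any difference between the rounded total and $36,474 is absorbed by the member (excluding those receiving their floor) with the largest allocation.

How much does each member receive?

Guaranteed amounts: Becker $17,390; Ferraro $5,630. Balance $13,454.
Balance split over remaining profit-interest units 34: Sato 5,935.59 → $5,936; Haddad 7,518.41 → $7,518.

Becker: $17,390; Sato: $5,936; Ferraro: $5,630; Haddad: $7,518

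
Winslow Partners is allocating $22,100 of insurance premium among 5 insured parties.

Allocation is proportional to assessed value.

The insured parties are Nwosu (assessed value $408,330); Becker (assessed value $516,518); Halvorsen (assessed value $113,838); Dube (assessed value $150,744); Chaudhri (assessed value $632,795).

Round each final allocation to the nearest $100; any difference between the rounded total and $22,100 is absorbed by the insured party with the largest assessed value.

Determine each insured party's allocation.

Sum of assessed value: 1,822,225.
Raw shares: Nwosu 408,330/1,822,225 × $22,100 = 4,952.24; Becker 516,518/1,822,225 × $22,100 = 6,264.35; Halvorsen 113,838/1,822,225 × $22,100 = 1,380.63; Dube 150,744/1,822,225 × $22,100 = 1,828.23; Chaudhri 632,795/1,822,225 × $22,100 = 7,674.56.
Rounded to nearest $100: Nwosu $5,000; Becker $6,300; Halvorsen $1,400; Dube $1,800; Chaudhri $7,700. Sum = $22,200.
Difference $22,100 − $22,200 = −$100 applied to largest assessed value (Chaudhri): Chaudhri becomes $7,600.

Nwosu: $5,000; Becker: $6,300; Halvorsen: $1,400; Dube: $1,800; Chaudhri: $7,600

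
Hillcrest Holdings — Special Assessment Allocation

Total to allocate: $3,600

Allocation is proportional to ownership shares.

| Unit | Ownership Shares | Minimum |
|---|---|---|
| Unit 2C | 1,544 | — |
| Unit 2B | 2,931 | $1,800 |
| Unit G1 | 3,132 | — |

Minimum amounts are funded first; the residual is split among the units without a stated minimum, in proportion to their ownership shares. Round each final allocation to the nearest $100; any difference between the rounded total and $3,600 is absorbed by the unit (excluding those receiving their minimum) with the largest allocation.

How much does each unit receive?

Minimums first: Unit 2B $1,800. Residual $1,800.
Residual split over remaining ownership shares 4,676: Unit 2C 594.35 → $600; Unit G1 1,205.65 → $1,200.

Unit 2C: $600 | Unit 2B: $1,800 | Unit G1: $1,200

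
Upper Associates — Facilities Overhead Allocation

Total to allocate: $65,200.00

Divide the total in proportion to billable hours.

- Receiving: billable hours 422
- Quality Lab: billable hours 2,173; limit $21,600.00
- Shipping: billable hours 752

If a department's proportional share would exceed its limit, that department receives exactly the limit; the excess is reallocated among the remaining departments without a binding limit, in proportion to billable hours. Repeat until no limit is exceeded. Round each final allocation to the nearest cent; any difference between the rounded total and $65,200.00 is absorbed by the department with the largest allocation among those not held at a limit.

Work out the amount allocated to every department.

Combined billable hours = 3,347.
Proportional shares (ignoring caps): Receiving 8,220.6155; Quality Lab 42,330.3257; Shipping 14,649.0589.
Cap binds for Quality Lab ($21,600.00); residual $43,600.00 reallocated over remaining billable hours 1,174.
Redistributed shares: Receiving 15,672.2317 → $15,672.23; Shipping 27,927.7683 → $27,927.77.

Receiving: $15,672.23 · Quality Lab: $21,600.00 · Shipping: $27,927.77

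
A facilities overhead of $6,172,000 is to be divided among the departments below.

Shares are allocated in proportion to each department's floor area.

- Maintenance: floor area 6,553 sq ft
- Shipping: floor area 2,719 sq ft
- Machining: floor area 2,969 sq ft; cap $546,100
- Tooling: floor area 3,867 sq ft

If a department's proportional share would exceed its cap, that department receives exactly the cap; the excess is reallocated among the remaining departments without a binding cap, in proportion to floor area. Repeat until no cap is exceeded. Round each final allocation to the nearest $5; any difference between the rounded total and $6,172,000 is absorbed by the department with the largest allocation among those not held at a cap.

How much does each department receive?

Combined floor area = 16,108.
Proportional shares (ignoring caps): Maintenance 2,510,871.37; Shipping 1,041,821.95; Machining 1,137,612.86; Tooling 1,481,693.82.
Cap binds for Machining ($546,100); balance $5,625,900 reallocated over remaining floor area 13,139.
Remaining shares: Maintenance 2,805,884.98 → $2,805,885; Shipping 1,164,230.31 → $1,164,230; Tooling 1,655,784.71 → $1,655,785.

Maintenance: $2,805,885; Shipping: $1,164,230; Machining: $546,100; Tooling: $1,655,785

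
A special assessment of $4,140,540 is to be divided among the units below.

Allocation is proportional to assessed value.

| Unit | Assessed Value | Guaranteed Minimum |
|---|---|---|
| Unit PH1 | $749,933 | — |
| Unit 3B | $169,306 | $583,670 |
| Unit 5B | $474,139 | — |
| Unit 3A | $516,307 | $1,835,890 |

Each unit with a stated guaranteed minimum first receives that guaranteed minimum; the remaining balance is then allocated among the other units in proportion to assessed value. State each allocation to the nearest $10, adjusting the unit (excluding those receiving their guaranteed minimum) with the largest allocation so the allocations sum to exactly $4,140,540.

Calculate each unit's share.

Fund the minimums — Unit 3B $583,670; Unit 3A $1,835,890. Residual $1,720,980.
Residual split over remaining assessed value 1,224,072: Unit PH1 1,054,365.83 → $1,054,370; Unit 5B 666,614.17 → $666,610.

Unit PH1: $1,054,370 | Unit 3B: $583,670 | Unit 5B: $666,610 | Unit 3A: $1,835,890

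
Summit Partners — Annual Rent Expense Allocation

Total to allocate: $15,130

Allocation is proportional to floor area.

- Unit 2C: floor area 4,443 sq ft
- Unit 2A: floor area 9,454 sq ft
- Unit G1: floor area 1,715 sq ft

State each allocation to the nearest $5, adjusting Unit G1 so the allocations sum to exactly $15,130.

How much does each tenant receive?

Sum of floor area: 15,612.
Unrounded shares: Unit 2C 4,443/15,612 × $15,130 = 4,305.83; Unit 2A 9,454/15,612 × $15,130 = 9,162.12; Unit G1 1,715/15,612 × $15,130 = 1,662.05.
At nearest $5: Unit 2C $4,305; Unit 2A $9,160; Unit G1 $1,660. Sum = $15,125.
Difference $15,130 − $15,125 = +$5 applied to Unit G1: Unit G1 becomes $1,665.

Unit 2C: $4,305 · Unit 2A: $9,160 · Unit G1: $1,665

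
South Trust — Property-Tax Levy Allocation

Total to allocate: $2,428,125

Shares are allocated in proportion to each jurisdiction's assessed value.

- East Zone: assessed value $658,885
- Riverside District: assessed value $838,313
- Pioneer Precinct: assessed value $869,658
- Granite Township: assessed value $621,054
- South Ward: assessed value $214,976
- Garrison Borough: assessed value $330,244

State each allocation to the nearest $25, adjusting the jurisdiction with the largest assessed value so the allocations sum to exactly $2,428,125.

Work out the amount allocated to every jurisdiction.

Combined assessed value = 3,533,130.
Proportional shares: East Zone 658,885/3,533,130 × $2,428,125 = 452,815.25; Riverside District 838,313/3,533,130 × $2,428,125 = 576,126.20; Pioneer Precinct 869,658/3,533,130 × $2,428,125 = 597,667.88; Granite Township 621,054/3,533,130 × $2,428,125 = 426,816.09; South Ward 214,976/3,533,130 × $2,428,125 = 147,741.12; Garrison Borough 330,244/3,533,130 × $2,428,125 = 226,958.45.
At nearest $25: East Zone $452,825; Riverside District $576,125; Pioneer Precinct $597,675; Granite Township $426,825; South Ward $147,750; Garrison Borough $226,950. Sum = $2,428,150.
Difference $2,428,125 − $2,428,150 = −$25 applied to largest assessed value (Pioneer Precinct): Pioneer Precinct becomes $597,650.

East Zone: $452,825; Riverside District: $576,125; Pioneer Precinct: $597,650; Granite Township: $426,825; South Ward: $147,750; Garrison Borough: $226,950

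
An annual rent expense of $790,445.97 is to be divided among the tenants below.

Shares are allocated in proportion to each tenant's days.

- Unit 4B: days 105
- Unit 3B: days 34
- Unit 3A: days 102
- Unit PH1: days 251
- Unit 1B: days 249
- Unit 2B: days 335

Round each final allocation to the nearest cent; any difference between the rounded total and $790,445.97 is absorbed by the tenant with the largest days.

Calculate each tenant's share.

Unit 4B: $77,134.60 · Unit 3B: $24,976.92 · Unit 3A: $74,930.75 · Unit PH1: $184,388.42 · Unit 1B: $182,919.19 · Unit 2B: $246,096.09

Total days = 105 + 34 + 102 + 251 + 249 + 335 = 1,076.
Raw shares: Unit 4B 77,134.5974; Unit 3B 24,976.9173; Unit 3A 74,930.7518; Unit PH1 184,388.4187; Unit 1B 182,919.1882; Unit 2B 246,096.0966.
After rounding (cent): Unit 4B $77,134.60; Unit 3B $24,976.92; Unit 3A $74,930.75; Unit PH1 $184,388.42; Unit 1B $182,919.19; Unit 2B $246,096.10. Sum = $790,445.98.
Difference $790,445.97 − $790,445.98 = −$0.01 applied to largest days (Unit 2B): Unit 2B becomes $246,096.09.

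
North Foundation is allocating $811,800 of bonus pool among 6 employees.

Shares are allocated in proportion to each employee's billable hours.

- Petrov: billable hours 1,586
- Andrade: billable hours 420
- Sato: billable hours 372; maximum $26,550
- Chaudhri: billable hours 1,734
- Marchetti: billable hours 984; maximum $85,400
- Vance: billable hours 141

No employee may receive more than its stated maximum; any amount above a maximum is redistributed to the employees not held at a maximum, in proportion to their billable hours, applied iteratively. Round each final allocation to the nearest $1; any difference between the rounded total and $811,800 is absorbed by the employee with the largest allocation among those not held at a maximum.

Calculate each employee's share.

Sum of billable hours: 5,237.
Unconstrained shares: Petrov 245,849.68; Andrade 65,105.21; Sato 57,664.62; Chaudhri 268,791.52; Marchetti 152,532.21; Vance 21,856.75.
Held at cap: Sato ($26,550), Marchetti ($85,400); remaining pool $699,850 reallocated over remaining billable hours 3,881.
Redistributed shares: Petrov 285,999.00 → $285,999; Andrade 75,737.44 → $75,737; Chaudhri 312,687.43 → $312,687; Vance 25,426.14 → $25,426.
Rounding difference +$1 applied to Chaudhri → $312,688.

Petrov: $285,999 · Andrade: $75,737 · Sato: $26,550 · Chaudhri: $312,688 · Marchetti: $85,400 · Vance: $25,426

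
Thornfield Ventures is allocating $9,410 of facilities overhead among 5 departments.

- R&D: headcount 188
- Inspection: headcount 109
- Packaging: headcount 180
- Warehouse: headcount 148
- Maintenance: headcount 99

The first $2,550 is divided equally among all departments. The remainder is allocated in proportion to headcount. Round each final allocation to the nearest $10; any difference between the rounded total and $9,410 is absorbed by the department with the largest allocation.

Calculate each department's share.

R&D: $2,290; Inspection: $1,540; Packaging: $2,220; Warehouse: $1,910; Maintenance: $1,450

Equal tier: $2,550 ÷ 5 = $510 apiece.
Remainder $6,860 by headcount (total 724): R&D 1,781.33 → $1,780; Inspection 1,032.79 → $1,030; Packaging 1,705.52 → $1,710; Warehouse 1,402.32 → $1,400; Maintenance 938.04 → $940.
Totals: R&D $510 + $1,780 = $2,290; Inspection $510 + $1,030 = $1,540; Packaging $510 + $1,710 = $2,220; Warehouse $510 + $1,400 = $1,910; Maintenance $510 + $940 = $1,450.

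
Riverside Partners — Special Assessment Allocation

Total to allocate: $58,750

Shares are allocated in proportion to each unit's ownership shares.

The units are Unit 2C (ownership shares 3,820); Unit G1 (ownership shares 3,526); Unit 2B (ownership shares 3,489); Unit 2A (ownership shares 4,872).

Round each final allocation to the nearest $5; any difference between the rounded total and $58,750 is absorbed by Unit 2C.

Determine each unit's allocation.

Unit 2C: $14,285 | Unit G1: $13,190 | Unit 2B: $13,050 | Unit 2A: $18,225

Total ownership shares = 15,707.
Unrounded shares: Unit 2C 3,820/15,707 × $58,750 = 14,288.22; Unit G1 3,526/15,707 × $58,750 = 13,188.55; Unit 2B 3,489/15,707 × $58,750 = 13,050.15; Unit 2A 4,872/15,707 × $58,750 = 18,223.09.
After rounding ($5): Unit 2C $14,290; Unit G1 $13,190; Unit 2B $13,050; Unit 2A $18,225. Sum = $58,755.
Difference $58,750 − $58,755 = −$5 applied to Unit 2C: Unit 2C becomes $14,285.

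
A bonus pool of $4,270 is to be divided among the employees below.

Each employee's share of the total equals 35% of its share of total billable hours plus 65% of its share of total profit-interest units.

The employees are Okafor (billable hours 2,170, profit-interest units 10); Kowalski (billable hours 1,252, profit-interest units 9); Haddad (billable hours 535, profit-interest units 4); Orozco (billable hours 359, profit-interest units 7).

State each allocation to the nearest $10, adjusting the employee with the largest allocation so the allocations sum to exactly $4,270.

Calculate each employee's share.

Totals — billable hours 4,316, profit-interest units 30.
Composite weights (35% billable hours + 65% profit-interest units): Okafor 0.3926; Kowalski 0.2965; Haddad 0.1301; Orozco 0.1808.
Proportional shares: Okafor 1,676.57; Kowalski 1,266.18; Haddad 555.32; Orozco 771.93.
Rounded to nearest $10: Okafor $1,680; Kowalski $1,270; Haddad $560; Orozco $770. Sum = $4,280.
Difference $4,270 − $4,280 = −$10 applied to largest allocation (Okafor): Okafor becomes $1,670.

Okafor: $1,670; Kowalski: $1,270; Haddad: $560; Orozco: $770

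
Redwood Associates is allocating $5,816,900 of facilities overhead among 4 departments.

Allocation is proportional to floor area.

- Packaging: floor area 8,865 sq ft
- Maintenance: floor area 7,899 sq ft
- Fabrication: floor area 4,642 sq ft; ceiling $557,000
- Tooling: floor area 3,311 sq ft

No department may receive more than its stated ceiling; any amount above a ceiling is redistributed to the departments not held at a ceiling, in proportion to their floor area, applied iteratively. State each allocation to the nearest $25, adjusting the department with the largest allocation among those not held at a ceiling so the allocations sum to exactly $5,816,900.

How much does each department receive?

Sum of floor area: 24,717.
Pro-rata shares before constraints: Packaging 2,086,289.54; Maintenance 1,858,951.05; Fabrication 1,092,448.51; Tooling 779,210.90.
Cap binds for Fabrication ($557,000); balance $5,259,900 reallocated over remaining floor area 20,075.
Redistributed shares: Packaging 2,322,740.40 → $2,322,750; Maintenance 2,069,636.37 → $2,069,625; Tooling 867,523.23 → $867,525.

Packaging: $2,322,750; Maintenance: $2,069,625; Fabrication: $557,000; Tooling: $867,525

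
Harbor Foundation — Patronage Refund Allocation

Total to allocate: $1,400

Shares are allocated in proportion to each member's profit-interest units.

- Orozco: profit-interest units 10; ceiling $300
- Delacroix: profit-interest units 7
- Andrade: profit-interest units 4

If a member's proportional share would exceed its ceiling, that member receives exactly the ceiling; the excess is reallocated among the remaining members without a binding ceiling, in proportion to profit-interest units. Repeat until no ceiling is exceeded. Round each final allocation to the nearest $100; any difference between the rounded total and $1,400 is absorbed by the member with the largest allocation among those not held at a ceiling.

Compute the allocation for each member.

Profit-interest units total: 21.
Proportional shares (ignoring caps): Orozco 666.67; Delacroix 466.67; Andrade 266.67.
Held at cap: Orozco ($300); balance $1,100 reallocated over remaining profit-interest units 11.
Redistributed shares: Delacroix 700.00 → $700; Andrade 400.00 → $400.

Orozco: $300 · Delacroix: $700 · Andrade: $400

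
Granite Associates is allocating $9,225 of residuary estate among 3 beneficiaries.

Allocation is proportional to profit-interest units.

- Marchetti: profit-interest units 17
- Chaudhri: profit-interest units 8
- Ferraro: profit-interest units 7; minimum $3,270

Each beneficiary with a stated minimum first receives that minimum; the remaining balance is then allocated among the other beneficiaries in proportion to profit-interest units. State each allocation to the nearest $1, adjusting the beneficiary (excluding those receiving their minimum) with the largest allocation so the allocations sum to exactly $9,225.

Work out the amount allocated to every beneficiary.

Minimums first: Ferraro $3,270. Residual $5,955.
Residual split over remaining profit-interest units 25: Marchetti 4,049.40 → $4,049; Chaudhri 1,905.60 → $1,906.

Marchetti: $4,049 · Chaudhri: $1,906 · Ferraro: $3,270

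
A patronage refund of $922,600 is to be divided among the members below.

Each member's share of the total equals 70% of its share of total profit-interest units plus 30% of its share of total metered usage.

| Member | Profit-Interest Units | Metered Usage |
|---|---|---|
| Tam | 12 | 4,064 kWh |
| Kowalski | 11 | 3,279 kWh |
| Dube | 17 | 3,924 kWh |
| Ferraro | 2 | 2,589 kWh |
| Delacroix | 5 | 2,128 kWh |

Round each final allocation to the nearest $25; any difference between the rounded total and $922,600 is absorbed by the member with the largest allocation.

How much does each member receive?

Profit-interest units total 47; metered usage total 15,984.
Blended shares (70% profit-interest units + 30% metered usage): Tam 0.2550; Kowalski 0.2254; Dube 0.3268; Ferraro 0.0784; Delacroix 0.1144.
Pro-rata amounts: Tam 235,262.71; Kowalski 207,928.74; Dube 301,542.71; Ferraro 72,313.00; Delacroix 105,552.84.
After rounding ($25): Tam $235,275; Kowalski $207,925; Dube $301,550; Ferraro $72,325; Delacroix $105,550. Sum = $922,625.
Difference $922,600 − $922,625 = −$25 applied to largest allocation (Dube): Dube becomes $301,525.

Tam: $235,275 | Kowalski: $207,925 | Dube: $301,525 | Ferraro: $72,325 | Delacroix: $105,550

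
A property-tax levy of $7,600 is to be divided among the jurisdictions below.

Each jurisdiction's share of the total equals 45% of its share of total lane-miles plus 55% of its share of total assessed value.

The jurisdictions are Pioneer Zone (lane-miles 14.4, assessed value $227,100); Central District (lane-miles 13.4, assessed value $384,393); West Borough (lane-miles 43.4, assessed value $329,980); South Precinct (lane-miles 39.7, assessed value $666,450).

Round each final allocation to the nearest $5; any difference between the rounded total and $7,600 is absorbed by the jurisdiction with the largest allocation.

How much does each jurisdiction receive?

Pioneer Zone: $1,035 · Central District: $1,415 · West Borough: $2,195 · South Precinct: $2,955

Totals — lane-miles 110.9, assessed value 1,607,923.
Blended shares (45% lane-miles + 55% assessed value): Pioneer Zone 0.1361; Central District 0.1859; West Borough 0.2890; South Precinct 0.3891.
Unrounded shares: Pioneer Zone 1,034.45; Central District 1,412.52; West Borough 2,196.22; South Precinct 2,956.81.
After rounding ($5): Pioneer Zone $1,035; Central District $1,415; West Borough $2,195; South Precinct $2,955. Sum = $7,600.
Sum already equals the total — no adjustment.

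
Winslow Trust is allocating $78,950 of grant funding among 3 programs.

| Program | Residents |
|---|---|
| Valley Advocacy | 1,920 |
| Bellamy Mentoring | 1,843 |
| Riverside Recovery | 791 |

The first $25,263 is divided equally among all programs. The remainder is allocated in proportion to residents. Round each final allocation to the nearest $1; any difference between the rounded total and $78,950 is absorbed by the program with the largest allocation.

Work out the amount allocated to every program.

Valley Advocacy: $31,056 · Bellamy Mentoring: $30,148 · Riverside Recovery: $17,746

$25,263 shared equally gives $8,421 per program.
Remainder $53,687 by residents (total 4,554): Valley Advocacy 22,634.84 → $22,635; Bellamy Mentoring 21,727.08 → $21,727; Riverside Recovery 9,325.08 → $9,325.
Totals: Valley Advocacy $8,421 + $22,635 = $31,056; Bellamy Mentoring $8,421 + $21,727 = $30,148; Riverside Recovery $8,421 + $9,325 = $17,746.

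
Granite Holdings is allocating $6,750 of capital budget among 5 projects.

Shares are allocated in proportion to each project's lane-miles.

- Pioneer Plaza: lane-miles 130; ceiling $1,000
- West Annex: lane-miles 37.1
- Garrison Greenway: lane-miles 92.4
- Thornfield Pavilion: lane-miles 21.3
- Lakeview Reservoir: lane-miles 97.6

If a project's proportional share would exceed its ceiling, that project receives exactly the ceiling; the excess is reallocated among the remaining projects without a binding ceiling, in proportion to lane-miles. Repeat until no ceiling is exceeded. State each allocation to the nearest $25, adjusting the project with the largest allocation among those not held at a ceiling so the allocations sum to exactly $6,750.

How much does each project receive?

Pioneer Plaza: $1,000 · West Annex: $850 · Garrison Greenway: $2,150 · Thornfield Pavilion: $500 · Lakeview Reservoir: $2,250

Sum of lane-miles: 378.4.
Unconstrained shares: Pioneer Plaza 2,318.97; West Annex 661.80; Garrison Greenway 1,648.26; Thornfield Pavilion 379.96; Lakeview Reservoir 1,741.01.
Cap binds for Pioneer Plaza ($1,000); balance $5,750 reallocated over remaining lane-miles 248.4.
Shares after redistribution: West Annex 858.80 → $850; Garrison Greenway 2,138.89 → $2,150; Thornfield Pavilion 493.06 → $500; Lakeview Reservoir 2,259.26 → $2,250.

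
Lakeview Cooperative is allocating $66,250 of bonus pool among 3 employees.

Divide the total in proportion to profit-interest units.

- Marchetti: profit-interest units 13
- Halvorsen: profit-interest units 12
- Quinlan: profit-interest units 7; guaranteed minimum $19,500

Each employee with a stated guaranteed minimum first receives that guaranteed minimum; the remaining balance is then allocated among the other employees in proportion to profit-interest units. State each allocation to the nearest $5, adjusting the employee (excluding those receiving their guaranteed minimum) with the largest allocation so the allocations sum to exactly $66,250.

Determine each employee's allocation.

Marchetti: $24,310 | Halvorsen: $22,440 | Quinlan: $19,500

Fund the minimums — Quinlan $19,500. Remaining pool $46,750.
Remaining pool split over remaining profit-interest units 25: Marchetti 24,310.00 → $24,310; Halvorsen 22,440.00 → $22,440.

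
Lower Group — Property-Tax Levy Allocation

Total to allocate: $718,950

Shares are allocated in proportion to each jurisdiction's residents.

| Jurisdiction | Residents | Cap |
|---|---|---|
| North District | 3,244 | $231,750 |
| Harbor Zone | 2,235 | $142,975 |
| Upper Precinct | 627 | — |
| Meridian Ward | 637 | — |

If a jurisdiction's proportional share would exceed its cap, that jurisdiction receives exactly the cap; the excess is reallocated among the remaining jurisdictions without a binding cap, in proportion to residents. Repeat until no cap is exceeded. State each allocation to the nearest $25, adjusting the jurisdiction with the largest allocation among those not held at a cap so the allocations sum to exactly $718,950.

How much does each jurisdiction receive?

North District: $231,750; Harbor Zone: $142,975; Upper Precinct: $170,750; Meridian Ward: $173,475

Residents total: 6,743.
Proportional shares (ignoring caps): North District 345,880.74; Harbor Zone 238,299.46; Upper Precinct 66,851.79; Meridian Ward 67,918.01.
Cap binds for North District ($231,750), Harbor Zone ($142,975); balance $344,225 reallocated over remaining residents 1,264.
Redistributed shares: Upper Precinct 170,750.85 → $170,750; Meridian Ward 173,474.15 → $173,475.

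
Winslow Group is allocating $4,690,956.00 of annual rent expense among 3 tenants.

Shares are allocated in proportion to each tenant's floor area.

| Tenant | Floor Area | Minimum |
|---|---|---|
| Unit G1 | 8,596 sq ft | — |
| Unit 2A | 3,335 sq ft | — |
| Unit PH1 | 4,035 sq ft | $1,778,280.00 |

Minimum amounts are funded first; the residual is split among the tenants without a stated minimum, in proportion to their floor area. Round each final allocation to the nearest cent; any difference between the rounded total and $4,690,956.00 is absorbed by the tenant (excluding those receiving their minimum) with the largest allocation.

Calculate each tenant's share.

Unit G1: $2,098,513.36 · Unit 2A: $814,162.64 · Unit PH1: $1,778,280.00

Guaranteed amounts: Unit PH1 $1,778,280.00. Residual $2,912,676.00.
Residual split over remaining floor area 11,931: Unit G1 2,098,513.3598 → $2,098,513.36; Unit 2A 814,162.6402 → $814,162.64.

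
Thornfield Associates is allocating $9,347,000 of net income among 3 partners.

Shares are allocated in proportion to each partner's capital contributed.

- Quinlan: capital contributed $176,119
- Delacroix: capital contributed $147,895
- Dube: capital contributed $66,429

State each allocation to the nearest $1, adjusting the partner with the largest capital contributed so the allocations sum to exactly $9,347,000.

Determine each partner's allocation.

Quinlan: $4,216,197 · Delacroix: $3,540,528 · Dube: $1,590,275

Combined capital contributed = 176,119 + 147,895 + 66,429 = 390,443.
Proportional shares: Quinlan 4,216,196.20; Delacroix 3,540,528.49; Dube 1,590,275.31.
At nearest $1: Quinlan $4,216,196; Delacroix $3,540,528; Dube $1,590,275. Sum = $9,346,999.
Difference $9,347,000 − $9,346,999 = +$1 applied to largest capital contributed (Quinlan): Quinlan becomes $4,216,197.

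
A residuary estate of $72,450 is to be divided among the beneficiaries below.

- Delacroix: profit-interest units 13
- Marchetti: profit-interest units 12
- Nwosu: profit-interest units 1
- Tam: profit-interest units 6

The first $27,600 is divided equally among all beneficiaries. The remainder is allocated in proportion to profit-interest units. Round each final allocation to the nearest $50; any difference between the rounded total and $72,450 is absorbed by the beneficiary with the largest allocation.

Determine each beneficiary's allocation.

Equal tier: $27,600 ÷ 4 = $6,900 apiece.
Remainder $44,850 by profit-interest units (total 32): Delacroix 18,220.31 → $18,200; Marchetti 16,818.75 → $16,800; Nwosu 1,401.56 → $1,400; Tam 8,409.38 → $8,400.
Rounding difference +$50 on remainder applied to Delacroix.
Totals: Delacroix $6,900 + $18,250 = $25,150; Marchetti $6,900 + $16,800 = $23,700; Nwosu $6,900 + $1,400 = $8,300; Tam $6,900 + $8,400 = $15,300.

Delacroix: $25,150 | Marchetti: $23,700 | Nwosu: $8,300 | Tam: $15,300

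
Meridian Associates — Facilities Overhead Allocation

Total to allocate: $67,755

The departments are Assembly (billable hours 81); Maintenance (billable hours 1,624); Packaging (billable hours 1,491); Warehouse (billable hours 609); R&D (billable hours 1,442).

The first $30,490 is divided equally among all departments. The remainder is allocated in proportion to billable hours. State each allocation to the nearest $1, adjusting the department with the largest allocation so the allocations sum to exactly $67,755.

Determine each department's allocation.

Assembly: $6,673; Maintenance: $17,633; Packaging: $16,687; Warehouse: $10,423; R&D: $16,339

Equal tier: $30,490 ÷ 5 = $6,098 apiece.
Remainder $37,265 by billable hours (total 5,247): Assembly 575.27 → $575; Maintenance 11,533.90 → $11,534; Packaging 10,589.31 → $10,589; Warehouse 4,325.21 → $4,325; R&D 10,241.31 → $10,241.
Rounding difference +$1 on remainder applied to Maintenance.
Totals: Assembly $6,098 + $575 = $6,673; Maintenance $6,098 + $11,535 = $17,633; Packaging $6,098 + $10,589 = $16,687; Warehouse $6,098 + $4,325 = $10,423; R&D $6,098 + $10,241 = $16,339.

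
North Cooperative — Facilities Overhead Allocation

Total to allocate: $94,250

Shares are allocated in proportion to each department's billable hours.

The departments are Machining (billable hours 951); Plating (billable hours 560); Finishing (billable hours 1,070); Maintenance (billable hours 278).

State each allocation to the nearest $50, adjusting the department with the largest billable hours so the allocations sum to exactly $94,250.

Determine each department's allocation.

Billable hours total: 2,859.
Proportional shares: Machining 951/2,859 × $94,250 = 31,350.73; Plating 560/2,859 × $94,250 = 18,461.00; Finishing 1,070/2,859 × $94,250 = 35,273.70; Maintenance 278/2,859 × $94,250 = 9,164.57.
After rounding ($50): Machining $31,350; Plating $18,450; Finishing $35,250; Maintenance $9,150. Sum = $94,200.
Difference $94,250 − $94,200 = +$50 applied to largest billable hours (Finishing): Finishing becomes $35,300.

Machining: $31,350; Plating: $18,450; Finishing: $35,300; Maintenance: $9,150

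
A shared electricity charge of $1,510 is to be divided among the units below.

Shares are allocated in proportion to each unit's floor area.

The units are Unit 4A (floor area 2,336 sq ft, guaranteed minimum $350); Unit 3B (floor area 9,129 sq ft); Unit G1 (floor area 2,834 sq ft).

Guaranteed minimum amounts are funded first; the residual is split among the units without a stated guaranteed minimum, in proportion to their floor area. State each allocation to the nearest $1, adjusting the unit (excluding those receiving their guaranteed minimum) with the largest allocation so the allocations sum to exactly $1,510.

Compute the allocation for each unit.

Unit 4A: $350 | Unit 3B: $885 | Unit G1: $275

Minimums first: Unit 4A $350. Remaining pool $1,160.
Remaining pool split over remaining floor area 11,963: Unit 3B 885.20 → $885; Unit G1 274.80 → $275.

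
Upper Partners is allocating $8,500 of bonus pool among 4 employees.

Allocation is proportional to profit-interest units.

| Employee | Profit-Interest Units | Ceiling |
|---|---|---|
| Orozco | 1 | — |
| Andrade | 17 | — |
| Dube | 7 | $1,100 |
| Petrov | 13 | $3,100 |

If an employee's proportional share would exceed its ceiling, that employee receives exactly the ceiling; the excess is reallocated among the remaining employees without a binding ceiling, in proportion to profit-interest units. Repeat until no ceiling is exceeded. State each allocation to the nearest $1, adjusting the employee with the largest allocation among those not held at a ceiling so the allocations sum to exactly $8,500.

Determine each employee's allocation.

Orozco: $239; Andrade: $4,061; Dube: $1,100; Petrov: $3,100

Combined profit-interest units = 38.
Unconstrained shares: Orozco 223.68; Andrade 3,802.63; Dube 1,565.79; Petrov 2,907.89.
Held at cap: Dube ($1,100); balance $7,400 reallocated over remaining profit-interest units 31.
Held at cap: Petrov ($3,100); balance $4,300 reallocated over remaining profit-interest units 18.
Remaining shares: Orozco 238.89 → $239; Andrade 4,061.11 → $4,061.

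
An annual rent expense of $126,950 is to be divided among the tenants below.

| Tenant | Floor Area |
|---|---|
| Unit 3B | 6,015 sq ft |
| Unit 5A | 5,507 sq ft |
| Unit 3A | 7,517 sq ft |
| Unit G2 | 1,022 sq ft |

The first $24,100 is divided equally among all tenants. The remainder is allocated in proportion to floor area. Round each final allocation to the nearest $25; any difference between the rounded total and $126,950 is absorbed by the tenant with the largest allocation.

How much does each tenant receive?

Unit 3B: $36,875 · Unit 5A: $34,250 · Unit 3A: $44,550 · Unit G2: $11,275

$24,100 shared equally gives $6,025 per tenant.
Remainder $102,850 by floor area (total 20,061): Unit 3B 30,838.08 → $30,850; Unit 5A 28,233.63 → $28,225; Unit 3A 38,538.63 → $38,550; Unit G2 5,239.65 → $5,250.
Rounding difference −$25 on remainder applied to Unit 3A.
Totals: Unit 3B $6,025 + $30,850 = $36,875; Unit 5A $6,025 + $28,225 = $34,250; Unit 3A $6,025 + $38,525 = $44,550; Unit G2 $6,025 + $5,250 = $11,275.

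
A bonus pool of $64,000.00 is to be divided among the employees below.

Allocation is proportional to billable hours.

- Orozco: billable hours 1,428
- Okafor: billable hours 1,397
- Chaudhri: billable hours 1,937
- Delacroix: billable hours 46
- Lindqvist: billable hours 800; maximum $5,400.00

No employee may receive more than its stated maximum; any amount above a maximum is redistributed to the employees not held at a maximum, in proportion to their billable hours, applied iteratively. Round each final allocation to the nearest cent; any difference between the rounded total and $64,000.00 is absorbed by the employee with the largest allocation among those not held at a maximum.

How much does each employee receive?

Billable hours total: 5,608.
Unconstrained shares: Orozco 16,296.7190; Okafor 15,942.9387; Chaudhri 22,105.5635; Delacroix 524.9643; Lindqvist 9,129.8146.
Held at cap: Lindqvist ($5,400.00); residual $58,600.00 reallocated over remaining billable hours 4,808.
Redistributed shares: Orozco 17,404.4925 → $17,404.49; Okafor 17,026.6639 → $17,026.66; Chaudhri 23,608.1947 → $23,608.19; Delacroix 560.6489 → $560.65.
Rounding difference +$0.01 applied to Chaudhri → $23,608.20.

Orozco: $17,404.49 | Okafor: $17,026.66 | Chaudhri: $23,608.20 | Delacroix: $560.65 | Lindqvist: $5,400.00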